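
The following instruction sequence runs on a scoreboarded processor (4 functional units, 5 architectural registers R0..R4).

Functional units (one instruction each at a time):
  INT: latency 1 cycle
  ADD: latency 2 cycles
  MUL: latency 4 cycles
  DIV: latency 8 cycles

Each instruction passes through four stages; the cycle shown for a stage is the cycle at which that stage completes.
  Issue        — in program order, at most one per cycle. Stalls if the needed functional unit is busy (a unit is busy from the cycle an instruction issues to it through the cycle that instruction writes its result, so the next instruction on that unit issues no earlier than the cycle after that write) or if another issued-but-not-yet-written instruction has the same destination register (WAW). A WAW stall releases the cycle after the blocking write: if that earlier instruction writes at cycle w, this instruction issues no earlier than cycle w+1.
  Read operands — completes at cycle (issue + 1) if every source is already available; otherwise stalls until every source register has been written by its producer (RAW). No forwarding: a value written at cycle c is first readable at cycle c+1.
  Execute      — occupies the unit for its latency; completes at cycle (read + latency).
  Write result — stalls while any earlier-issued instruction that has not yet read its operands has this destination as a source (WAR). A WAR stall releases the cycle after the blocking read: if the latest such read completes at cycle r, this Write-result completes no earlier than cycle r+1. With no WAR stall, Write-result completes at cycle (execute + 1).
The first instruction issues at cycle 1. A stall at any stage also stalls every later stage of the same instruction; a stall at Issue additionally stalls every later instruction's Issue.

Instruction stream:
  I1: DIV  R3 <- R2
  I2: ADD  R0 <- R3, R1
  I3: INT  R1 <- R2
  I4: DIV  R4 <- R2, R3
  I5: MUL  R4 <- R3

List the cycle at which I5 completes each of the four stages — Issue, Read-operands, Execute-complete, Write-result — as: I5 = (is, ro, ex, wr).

cycle 1: I1→DIV
cycle 2: I1 RO | I2→ADD
cycle 3: I3→INT
cycle 4: I3 RO
cycle 5: I3 EX
cycle 10: I1 EX
cycle 11: I1 WR R3
cycle 12: I2 RO | I4→DIV
cycle 13: I3 WR R1 | I4 RO
cycle 14: I2 EX
cycle 15: I2 WR R0
cycle 21: I4 EX
cycle 22: I4 WR R4
cycle 23: I5→MUL
cycle 24: I5 RO
cycle 28: I5 EX
cycle 29: I5 WR R4

I5 = (23, 24, 28, 29)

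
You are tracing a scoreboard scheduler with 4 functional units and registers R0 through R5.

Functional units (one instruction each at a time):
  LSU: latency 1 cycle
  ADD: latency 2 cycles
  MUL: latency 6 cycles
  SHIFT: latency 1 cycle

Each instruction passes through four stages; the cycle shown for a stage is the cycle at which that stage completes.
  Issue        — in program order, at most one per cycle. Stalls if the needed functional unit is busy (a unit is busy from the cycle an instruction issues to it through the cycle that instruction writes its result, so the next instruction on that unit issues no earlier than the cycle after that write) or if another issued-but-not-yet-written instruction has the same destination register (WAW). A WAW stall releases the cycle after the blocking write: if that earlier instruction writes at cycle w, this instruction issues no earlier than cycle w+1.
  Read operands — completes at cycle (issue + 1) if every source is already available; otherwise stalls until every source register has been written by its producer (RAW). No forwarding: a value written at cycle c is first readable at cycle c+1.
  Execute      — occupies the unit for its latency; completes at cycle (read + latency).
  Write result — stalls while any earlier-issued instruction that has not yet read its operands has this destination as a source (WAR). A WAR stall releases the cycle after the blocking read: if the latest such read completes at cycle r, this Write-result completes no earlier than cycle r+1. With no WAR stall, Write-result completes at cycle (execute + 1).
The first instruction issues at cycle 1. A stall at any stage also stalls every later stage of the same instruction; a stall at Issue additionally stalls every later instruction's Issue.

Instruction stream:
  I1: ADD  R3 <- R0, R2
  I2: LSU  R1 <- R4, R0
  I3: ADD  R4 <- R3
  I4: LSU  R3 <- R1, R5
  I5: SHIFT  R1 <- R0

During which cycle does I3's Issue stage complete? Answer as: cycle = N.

I1 -> (1, 2, 4, 5)
I2 -> (2, 3, 4, 5)
I3 -> (6, 7, 9, 10)  // struct: ADD busy until I1 writes@5
I4 -> (7, 8, 9, 10)
I5 -> (8, 9, 10, 11)

cycle = 6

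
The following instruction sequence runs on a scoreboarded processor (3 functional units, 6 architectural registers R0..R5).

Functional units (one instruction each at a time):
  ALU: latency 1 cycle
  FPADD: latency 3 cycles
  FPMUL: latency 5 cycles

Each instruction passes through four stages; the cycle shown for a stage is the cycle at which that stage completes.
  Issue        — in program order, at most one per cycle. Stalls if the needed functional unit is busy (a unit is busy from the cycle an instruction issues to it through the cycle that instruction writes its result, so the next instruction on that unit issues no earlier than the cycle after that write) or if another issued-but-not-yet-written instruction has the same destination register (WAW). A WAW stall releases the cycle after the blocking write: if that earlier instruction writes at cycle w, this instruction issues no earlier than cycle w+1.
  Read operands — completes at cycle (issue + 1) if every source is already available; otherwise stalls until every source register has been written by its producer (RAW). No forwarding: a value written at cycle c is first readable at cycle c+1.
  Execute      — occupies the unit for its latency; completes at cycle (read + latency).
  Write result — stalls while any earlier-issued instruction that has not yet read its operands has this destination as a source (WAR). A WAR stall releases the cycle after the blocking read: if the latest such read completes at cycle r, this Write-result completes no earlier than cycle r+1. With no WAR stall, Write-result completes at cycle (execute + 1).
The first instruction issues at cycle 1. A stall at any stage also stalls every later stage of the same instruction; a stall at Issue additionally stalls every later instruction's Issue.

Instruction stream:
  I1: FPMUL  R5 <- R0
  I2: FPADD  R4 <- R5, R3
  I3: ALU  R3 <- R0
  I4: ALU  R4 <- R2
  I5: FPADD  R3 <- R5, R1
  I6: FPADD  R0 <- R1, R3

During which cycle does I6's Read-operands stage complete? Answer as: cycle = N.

c1: I1→FPMUL
c2: I1 RO, I2→FPADD
c3: I3→ALU
c4: I3 RO
c5: I3 EX
c7: I1 EX
c8: I1 WR R5
c9: I2 RO
c10: I3 WR R3
c12: I2 EX
c13: I2 WR R4
c14: I4→ALU
c15: I4 RO, I5→FPADD
c16: I4 EX, I5 RO
c17: I4 WR R4
c19: I5 EX
c20: I5 WR R3
c21: I6→FPADD
c22: I6 RO
c25: I6 EX
c26: I6 WR R0

cycle = 22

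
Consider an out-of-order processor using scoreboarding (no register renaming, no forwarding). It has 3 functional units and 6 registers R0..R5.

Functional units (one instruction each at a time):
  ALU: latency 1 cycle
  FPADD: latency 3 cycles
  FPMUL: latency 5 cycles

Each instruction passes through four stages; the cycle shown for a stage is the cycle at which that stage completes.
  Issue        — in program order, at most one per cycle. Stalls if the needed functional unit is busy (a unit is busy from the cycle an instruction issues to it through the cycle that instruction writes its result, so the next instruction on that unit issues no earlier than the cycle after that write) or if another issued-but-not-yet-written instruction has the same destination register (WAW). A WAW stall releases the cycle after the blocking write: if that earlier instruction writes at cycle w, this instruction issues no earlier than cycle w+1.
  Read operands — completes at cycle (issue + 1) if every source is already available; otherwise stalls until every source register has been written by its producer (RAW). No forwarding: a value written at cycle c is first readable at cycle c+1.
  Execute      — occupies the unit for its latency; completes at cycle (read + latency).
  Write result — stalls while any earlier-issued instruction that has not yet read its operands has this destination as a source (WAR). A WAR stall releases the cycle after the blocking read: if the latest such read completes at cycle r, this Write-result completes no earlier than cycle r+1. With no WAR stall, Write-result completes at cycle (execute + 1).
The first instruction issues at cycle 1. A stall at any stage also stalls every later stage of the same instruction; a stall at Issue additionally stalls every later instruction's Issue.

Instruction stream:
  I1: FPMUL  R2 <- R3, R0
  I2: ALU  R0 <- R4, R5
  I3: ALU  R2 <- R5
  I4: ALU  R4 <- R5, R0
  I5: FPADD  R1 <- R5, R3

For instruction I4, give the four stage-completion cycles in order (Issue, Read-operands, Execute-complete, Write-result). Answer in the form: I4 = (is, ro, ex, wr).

I1: IS=1 RO=2 EX=7 WR=8
I2: IS=2 RO=3 EX=4 WR=5
I3: IS=9 RO=10 EX=11 WR=12  [WAW R2: wait I1 write@8]
I4: IS=13 RO=14 EX=15 WR=16  [struct: ALU busy until I3 writes@12]
I5: IS=14 RO=15 EX=18 WR=19

I4 = (13, 14, 15, 16)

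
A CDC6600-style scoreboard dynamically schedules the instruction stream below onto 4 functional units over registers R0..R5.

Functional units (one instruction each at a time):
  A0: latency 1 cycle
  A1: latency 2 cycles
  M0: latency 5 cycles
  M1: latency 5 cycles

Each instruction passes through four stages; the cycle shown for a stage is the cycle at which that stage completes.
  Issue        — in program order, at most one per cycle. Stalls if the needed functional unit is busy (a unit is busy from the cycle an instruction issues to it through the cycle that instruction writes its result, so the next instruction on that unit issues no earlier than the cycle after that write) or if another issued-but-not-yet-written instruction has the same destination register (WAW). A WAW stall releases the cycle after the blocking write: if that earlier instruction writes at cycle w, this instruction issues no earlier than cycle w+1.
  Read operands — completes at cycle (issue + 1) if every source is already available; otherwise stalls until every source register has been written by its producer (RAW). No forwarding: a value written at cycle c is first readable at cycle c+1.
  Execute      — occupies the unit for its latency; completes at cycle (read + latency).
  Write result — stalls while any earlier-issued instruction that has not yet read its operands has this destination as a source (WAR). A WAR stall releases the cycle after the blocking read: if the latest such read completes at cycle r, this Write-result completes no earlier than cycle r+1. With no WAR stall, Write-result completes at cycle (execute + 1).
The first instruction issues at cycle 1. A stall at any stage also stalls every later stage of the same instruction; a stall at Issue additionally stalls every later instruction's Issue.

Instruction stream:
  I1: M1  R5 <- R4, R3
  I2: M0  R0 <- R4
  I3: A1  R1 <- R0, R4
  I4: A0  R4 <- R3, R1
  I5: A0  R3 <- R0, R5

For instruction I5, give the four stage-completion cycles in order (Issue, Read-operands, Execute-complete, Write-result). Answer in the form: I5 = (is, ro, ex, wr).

I5 = (17, 18, 19, 20)

  I1 | 1 | 2 | 7 | 8
  I2 | 2 | 3 | 8 | 9
  I3 | 3 | 10 | 12 | 13   RAW R0: wait I2 write@9
  I4 | 4 | 14 | 15 | 16   RAW R1: wait I3 write@13
  I5 | 17 | 18 | 19 | 20   struct: A0 busy until I4 writes@16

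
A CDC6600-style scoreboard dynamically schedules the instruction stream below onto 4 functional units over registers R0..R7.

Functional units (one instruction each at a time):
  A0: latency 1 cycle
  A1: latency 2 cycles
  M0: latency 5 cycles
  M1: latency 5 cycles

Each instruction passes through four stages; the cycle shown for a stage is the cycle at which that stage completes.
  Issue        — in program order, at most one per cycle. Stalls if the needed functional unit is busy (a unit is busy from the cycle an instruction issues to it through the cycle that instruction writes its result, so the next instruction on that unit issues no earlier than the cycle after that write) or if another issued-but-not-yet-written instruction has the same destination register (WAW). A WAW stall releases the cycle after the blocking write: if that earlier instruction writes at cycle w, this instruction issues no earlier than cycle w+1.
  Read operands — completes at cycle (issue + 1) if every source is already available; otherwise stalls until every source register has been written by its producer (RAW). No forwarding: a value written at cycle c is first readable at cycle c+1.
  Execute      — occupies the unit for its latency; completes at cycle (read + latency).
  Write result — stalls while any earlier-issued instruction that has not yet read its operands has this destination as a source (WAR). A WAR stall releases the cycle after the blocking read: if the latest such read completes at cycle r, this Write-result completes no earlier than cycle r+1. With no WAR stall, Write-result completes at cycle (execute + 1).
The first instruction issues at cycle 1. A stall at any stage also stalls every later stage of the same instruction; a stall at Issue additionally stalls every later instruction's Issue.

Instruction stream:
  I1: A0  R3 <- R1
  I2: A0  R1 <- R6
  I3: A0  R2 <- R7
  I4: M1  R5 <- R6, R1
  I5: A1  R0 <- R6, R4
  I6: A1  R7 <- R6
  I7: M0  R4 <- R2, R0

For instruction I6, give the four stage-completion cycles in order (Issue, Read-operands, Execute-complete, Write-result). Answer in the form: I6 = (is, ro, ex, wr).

I1: IS=1 RO=2 EX=3 WR=4
I2: IS=5 RO=6 EX=7 WR=8  [struct: A0 busy until I1 writes@4]
I3: IS=9 RO=10 EX=11 WR=12  [struct: A0 busy until I2 writes@8]
I4: IS=10 RO=11 EX=16 WR=17
I5: IS=11 RO=12 EX=14 WR=15
I6: IS=16 RO=17 EX=19 WR=20  [struct: A1 busy until I5 writes@15]
I7: IS=17 RO=18 EX=23 WR=24

I6 = (16, 17, 19, 20)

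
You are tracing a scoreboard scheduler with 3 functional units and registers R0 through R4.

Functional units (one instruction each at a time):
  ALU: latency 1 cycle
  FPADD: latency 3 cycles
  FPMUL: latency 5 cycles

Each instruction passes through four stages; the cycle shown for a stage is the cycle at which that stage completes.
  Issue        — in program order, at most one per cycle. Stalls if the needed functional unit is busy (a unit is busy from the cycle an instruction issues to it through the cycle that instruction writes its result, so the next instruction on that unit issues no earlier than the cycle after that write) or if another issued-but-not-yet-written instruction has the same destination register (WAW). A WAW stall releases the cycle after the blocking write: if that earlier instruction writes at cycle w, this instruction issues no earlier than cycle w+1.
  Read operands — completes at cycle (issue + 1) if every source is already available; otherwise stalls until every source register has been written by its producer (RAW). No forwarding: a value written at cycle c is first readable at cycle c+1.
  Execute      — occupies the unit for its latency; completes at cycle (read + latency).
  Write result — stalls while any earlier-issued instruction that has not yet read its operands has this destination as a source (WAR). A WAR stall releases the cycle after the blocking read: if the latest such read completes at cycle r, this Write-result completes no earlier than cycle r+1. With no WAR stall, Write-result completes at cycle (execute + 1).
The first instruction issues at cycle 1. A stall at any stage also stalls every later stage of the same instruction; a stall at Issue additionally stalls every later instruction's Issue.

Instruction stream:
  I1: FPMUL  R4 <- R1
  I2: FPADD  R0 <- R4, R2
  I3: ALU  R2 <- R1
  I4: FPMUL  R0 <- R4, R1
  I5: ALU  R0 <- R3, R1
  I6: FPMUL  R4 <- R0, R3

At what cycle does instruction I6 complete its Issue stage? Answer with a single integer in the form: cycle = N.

cycle = 23

1) issue 1, read 2, done 7, write 8
2) issue 2, read 9, done 12, write 13  <RAW R4: wait I1 write@8>
3) issue 3, read 4, done 5, write 10  <WAR R2: wait I2 read@9>
4) issue 14, read 15, done 20, write 21  <WAW R0: wait I2 write@13>
5) issue 22, read 23, done 24, write 25  <WAW R0: wait I4 write@21>
6) issue 23, read 26, done 31, write 32  <RAW R0: wait I5 write@25>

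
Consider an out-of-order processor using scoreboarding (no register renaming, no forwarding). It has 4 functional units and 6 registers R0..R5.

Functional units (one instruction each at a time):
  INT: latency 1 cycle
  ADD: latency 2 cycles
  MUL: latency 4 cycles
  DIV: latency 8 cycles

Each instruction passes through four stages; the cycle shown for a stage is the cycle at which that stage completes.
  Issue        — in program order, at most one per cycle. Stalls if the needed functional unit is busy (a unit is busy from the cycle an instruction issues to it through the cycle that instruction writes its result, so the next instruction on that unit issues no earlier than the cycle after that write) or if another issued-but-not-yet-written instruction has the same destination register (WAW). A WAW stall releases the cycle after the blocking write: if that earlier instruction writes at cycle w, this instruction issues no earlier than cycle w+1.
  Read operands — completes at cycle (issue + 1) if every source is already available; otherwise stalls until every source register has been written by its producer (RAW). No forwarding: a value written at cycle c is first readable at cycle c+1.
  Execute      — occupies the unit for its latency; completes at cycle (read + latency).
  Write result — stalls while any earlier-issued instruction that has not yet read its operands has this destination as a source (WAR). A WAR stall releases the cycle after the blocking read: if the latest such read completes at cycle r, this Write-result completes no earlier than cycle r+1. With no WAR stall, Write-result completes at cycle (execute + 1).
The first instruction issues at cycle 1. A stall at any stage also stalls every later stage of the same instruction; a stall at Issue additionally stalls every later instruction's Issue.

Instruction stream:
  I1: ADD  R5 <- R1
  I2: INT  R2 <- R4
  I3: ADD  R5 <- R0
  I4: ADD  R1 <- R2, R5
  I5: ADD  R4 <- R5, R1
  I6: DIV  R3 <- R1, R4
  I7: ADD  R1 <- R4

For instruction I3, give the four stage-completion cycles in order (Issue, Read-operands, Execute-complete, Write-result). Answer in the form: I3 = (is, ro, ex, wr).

I3 = (6, 7, 9, 10)

[I1] 1/2/4/5
[I2] 2/3/4/5
[I3] 6/7/9/10  (struct: ADD busy until I1 writes@5)
[I4] 11/12/14/15  (struct: ADD busy until I3 writes@10)
[I5] 16/17/19/20  (struct: ADD busy until I4 writes@15)
[I6] 17/21/29/30  (RAW R4: wait I5 write@20)
[I7] 21/22/24/25  (struct: ADD busy until I5 writes@20)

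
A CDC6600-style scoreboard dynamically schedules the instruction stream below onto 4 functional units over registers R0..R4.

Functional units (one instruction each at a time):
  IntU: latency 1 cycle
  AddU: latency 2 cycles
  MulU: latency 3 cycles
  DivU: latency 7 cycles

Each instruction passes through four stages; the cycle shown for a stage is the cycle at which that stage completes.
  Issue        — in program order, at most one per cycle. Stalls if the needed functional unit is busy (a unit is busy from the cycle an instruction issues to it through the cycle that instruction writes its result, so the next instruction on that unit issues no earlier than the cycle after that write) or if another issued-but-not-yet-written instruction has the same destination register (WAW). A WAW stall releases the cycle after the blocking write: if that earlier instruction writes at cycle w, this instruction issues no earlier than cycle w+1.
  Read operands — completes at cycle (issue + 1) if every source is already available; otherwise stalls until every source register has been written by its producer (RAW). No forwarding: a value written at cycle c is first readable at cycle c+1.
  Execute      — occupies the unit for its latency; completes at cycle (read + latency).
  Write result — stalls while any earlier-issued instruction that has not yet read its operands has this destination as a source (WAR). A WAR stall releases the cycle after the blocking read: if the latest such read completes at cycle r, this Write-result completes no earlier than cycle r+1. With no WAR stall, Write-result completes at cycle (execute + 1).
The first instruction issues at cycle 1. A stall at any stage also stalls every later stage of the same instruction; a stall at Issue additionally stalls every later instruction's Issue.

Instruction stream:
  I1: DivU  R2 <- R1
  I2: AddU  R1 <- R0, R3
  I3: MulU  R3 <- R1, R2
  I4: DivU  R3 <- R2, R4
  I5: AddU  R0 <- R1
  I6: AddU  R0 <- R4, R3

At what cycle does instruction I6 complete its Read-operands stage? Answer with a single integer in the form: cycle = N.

cycle 1: I1 issues→DivU
cycle 2: I1 reads | I2 issues→AddU
cycle 3: I2 reads | I3 issues→MulU
cycle 5: I2 exec-done
cycle 6: I2 writes R1
cycle 9: I1 exec-done
cycle 10: I1 writes R2
cycle 11: I3 reads
cycle 14: I3 exec-done
cycle 15: I3 writes R3
cycle 16: I4 issues→DivU
cycle 17: I4 reads | I5 issues→AddU
cycle 18: I5 reads
cycle 20: I5 exec-done
cycle 21: I5 writes R0
cycle 22: I6 issues→AddU
cycle 24: I4 exec-done
cycle 25: I4 writes R3
cycle 26: I6 reads
cycle 28: I6 exec-done
cycle 29: I6 writes R0

cycle = 26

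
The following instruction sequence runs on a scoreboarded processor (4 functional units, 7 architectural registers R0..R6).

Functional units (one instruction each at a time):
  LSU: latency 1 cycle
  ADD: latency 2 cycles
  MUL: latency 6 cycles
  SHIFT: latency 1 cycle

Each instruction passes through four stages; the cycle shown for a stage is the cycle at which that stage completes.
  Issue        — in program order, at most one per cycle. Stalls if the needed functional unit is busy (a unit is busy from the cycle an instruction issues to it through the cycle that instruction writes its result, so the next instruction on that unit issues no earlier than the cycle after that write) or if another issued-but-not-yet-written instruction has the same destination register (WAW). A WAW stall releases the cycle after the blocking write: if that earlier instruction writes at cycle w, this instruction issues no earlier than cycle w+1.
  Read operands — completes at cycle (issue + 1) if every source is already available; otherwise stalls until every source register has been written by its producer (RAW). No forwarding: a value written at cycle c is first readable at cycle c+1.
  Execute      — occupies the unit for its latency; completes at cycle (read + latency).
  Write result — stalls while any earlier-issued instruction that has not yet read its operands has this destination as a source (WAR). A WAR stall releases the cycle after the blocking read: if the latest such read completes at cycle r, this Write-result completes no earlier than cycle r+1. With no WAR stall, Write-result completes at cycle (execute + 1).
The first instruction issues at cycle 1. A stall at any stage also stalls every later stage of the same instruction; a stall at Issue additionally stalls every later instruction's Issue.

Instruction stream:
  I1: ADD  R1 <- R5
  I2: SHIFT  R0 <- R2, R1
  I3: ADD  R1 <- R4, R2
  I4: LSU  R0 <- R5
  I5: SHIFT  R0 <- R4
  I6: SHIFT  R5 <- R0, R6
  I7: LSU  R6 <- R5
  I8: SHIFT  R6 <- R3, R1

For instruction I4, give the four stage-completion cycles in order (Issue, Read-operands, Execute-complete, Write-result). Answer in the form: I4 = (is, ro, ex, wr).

I4 = (9, 10, 11, 12)

  I1 | 1 | 2 | 4 | 5
  I2 | 2 | 6 | 7 | 8   RAW R1: wait I1 write@5
  I3 | 6 | 7 | 9 | 10   struct: ADD busy until I1 writes@5
  I4 | 9 | 10 | 11 | 12   WAW R0: wait I2 write@8
  I5 | 13 | 14 | 15 | 16   WAW R0: wait I4 write@12
  I6 | 17 | 18 | 19 | 20   struct: SHIFT busy until I5 writes@16
  I7 | 18 | 21 | 22 | 23   RAW R5: wait I6 write@20
  I8 | 24 | 25 | 26 | 27   WAW R6: wait I7 write@23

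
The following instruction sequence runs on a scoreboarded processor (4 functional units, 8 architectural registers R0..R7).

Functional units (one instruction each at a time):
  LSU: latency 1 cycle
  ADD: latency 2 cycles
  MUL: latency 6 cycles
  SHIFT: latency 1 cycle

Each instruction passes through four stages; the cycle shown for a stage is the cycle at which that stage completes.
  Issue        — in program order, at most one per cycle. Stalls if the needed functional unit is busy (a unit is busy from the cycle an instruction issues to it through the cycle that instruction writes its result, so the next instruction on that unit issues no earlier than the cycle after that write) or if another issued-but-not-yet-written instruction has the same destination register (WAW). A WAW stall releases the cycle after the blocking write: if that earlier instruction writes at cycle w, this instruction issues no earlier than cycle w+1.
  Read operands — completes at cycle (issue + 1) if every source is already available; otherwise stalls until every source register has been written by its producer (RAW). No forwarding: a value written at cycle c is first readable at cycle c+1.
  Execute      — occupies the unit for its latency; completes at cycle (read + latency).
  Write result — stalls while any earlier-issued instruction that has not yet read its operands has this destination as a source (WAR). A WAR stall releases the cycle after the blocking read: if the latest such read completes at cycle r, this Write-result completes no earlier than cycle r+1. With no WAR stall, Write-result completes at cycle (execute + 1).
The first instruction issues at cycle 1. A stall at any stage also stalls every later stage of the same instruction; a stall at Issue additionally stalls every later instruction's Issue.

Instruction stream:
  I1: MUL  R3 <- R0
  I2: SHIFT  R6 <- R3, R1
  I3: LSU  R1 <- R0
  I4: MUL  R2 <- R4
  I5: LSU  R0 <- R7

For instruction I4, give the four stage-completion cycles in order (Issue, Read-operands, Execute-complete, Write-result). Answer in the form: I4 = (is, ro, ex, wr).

I4 = (10, 11, 17, 18)

[1] I1→MUL
[2] I1 RO, I2→SHIFT
[3] I3→LSU
[4] I3 RO
[5] I3 EX
[8] I1 EX
[9] I1 WR R3
[10] I2 RO, I4→MUL
[11] I2 EX, I3 WR R1, I4 RO
[12] I2 WR R6, I5→LSU
[13] I5 RO
[14] I5 EX
[15] I5 WR R0
[17] I4 EX
[18] I4 WR R2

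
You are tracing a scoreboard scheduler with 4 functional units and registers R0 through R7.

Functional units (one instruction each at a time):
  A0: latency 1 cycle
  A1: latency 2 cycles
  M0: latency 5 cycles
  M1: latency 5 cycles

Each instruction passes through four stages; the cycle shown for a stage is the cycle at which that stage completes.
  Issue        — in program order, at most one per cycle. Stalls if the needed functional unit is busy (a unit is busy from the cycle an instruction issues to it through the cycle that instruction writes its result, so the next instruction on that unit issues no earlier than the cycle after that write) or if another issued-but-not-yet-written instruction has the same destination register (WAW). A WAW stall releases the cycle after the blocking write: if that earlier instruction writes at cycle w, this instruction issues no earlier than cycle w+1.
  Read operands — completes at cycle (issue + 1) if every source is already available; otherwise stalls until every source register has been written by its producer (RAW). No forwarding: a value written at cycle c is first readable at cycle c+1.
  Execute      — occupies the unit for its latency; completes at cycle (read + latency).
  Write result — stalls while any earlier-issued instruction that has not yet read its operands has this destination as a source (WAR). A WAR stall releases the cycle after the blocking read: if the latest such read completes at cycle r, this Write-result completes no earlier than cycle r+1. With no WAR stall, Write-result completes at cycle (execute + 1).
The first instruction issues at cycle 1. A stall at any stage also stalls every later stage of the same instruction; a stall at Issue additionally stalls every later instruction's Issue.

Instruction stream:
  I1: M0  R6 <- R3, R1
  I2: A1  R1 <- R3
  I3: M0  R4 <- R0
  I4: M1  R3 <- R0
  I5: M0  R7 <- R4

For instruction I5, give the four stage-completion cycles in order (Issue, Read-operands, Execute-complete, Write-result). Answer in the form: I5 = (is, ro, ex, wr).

I5 = (17, 18, 23, 24)

cycle 1: I1→M0
cycle 2: I1 RO · I2→A1
cycle 3: I2 RO
cycle 5: I2 EX
cycle 6: I2 WR R1
cycle 7: I1 EX
cycle 8: I1 WR R6
cycle 9: I3→M0
cycle 10: I3 RO · I4→M1
cycle 11: I4 RO
cycle 15: I3 EX
cycle 16: I3 WR R4 · I4 EX
cycle 17: I4 WR R3 · I5→M0
cycle 18: I5 RO
cycle 23: I5 EX
cycle 24: I5 WR R7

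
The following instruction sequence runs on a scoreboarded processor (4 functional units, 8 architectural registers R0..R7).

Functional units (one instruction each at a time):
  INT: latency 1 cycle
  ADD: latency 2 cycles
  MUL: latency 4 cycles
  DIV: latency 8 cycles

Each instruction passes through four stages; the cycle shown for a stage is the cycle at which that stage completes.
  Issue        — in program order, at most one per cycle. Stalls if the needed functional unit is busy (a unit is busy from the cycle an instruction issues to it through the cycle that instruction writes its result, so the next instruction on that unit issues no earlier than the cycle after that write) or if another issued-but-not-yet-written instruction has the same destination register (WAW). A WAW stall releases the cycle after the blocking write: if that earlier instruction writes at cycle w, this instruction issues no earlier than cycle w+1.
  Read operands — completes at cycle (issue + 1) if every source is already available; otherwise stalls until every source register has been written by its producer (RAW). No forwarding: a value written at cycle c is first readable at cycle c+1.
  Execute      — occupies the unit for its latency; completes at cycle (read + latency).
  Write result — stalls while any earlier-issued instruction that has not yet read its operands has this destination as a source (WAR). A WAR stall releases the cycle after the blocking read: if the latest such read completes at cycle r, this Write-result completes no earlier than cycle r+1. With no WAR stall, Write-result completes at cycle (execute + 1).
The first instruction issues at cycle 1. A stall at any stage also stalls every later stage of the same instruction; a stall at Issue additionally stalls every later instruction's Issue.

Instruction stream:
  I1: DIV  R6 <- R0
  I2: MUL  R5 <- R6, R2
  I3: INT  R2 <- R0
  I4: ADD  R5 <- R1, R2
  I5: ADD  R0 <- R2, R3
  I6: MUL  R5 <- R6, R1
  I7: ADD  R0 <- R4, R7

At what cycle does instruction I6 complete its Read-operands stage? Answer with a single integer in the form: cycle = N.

[1] I1→DIV
[2] I1 RO | I2→MUL
[3] I3→INT
[4] I3 RO
[5] I3 EX
[10] I1 EX
[11] I1 WR R6
[12] I2 RO
[13] I3 WR R2
[16] I2 EX
[17] I2 WR R5
[18] I4→ADD
[19] I4 RO
[21] I4 EX
[22] I4 WR R5
[23] I5→ADD
[24] I5 RO | I6→MUL
[25] I6 RO
[26] I5 EX
[27] I5 WR R0
[28] I7→ADD
[29] I6 EX | I7 RO
[30] I6 WR R5
[31] I7 EX
[32] I7 WR R0

cycle = 25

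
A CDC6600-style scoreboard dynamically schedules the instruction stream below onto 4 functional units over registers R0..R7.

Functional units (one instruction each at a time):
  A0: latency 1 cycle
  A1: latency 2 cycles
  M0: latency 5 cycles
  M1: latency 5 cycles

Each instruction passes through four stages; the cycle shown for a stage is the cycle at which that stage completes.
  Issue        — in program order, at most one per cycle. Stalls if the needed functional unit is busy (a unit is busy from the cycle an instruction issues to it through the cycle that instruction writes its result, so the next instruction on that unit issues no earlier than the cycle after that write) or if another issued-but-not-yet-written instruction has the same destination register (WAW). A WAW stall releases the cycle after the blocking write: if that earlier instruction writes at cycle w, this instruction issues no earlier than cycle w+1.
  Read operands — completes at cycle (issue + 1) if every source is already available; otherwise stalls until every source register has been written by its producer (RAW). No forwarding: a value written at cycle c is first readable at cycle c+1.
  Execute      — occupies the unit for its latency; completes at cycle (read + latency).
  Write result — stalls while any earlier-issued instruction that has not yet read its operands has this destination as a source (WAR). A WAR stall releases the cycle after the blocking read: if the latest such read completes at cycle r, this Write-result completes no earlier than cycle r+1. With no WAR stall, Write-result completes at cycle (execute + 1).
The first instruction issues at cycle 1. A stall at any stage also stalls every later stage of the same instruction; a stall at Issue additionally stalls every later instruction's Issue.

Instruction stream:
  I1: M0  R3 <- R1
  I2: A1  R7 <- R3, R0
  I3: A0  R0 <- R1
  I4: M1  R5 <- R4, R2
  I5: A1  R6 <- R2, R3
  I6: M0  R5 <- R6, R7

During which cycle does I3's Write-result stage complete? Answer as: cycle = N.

I1: IS=1 RO=2 EX=7 WR=8
I2: IS=2 RO=9 EX=11 WR=12  [RAW R3: wait I1 write@8]
I3: IS=3 RO=4 EX=5 WR=10  [WAR R0: wait I2 read@9]
I4: IS=4 RO=5 EX=10 WR=11
I5: IS=13 RO=14 EX=16 WR=17  [struct: A1 busy until I2 writes@12]
I6: IS=14 RO=18 EX=23 WR=24  [RAW R6: wait I5 write@17]

cycle = 10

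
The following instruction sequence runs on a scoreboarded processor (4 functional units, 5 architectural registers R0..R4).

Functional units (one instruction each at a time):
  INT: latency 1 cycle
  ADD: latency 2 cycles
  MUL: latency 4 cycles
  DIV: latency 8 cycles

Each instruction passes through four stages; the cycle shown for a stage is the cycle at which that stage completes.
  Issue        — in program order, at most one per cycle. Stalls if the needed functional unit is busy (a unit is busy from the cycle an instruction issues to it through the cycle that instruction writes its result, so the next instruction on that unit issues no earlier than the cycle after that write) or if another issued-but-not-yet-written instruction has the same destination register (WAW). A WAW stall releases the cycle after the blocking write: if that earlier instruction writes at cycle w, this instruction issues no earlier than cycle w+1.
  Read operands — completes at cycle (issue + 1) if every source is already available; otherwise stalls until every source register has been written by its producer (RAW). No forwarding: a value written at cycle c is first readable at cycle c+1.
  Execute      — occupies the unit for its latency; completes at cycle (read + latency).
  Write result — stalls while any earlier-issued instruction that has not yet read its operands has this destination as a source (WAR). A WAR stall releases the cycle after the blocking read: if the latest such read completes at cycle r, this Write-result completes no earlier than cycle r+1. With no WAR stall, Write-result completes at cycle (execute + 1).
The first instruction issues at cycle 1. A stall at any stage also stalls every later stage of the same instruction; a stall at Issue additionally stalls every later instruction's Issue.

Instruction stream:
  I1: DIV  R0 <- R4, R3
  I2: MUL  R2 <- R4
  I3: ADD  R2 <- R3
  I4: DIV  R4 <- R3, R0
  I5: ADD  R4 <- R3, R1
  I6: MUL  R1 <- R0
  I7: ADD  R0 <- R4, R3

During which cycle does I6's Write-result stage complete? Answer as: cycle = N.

cycle = 30

[1] issue I1 (DIV)
[2] I1 read-ops; issue I2 (MUL)
[3] I2 read-ops
[7] I2 finished on MUL
[8] I2→R2
[9] issue I3 (ADD)
[10] I1 finished on DIV; I3 read-ops
[11] I1→R0
[12] I3 finished on ADD; issue I4 (DIV)
[13] I3→R2; I4 read-ops
[21] I4 finished on DIV
[22] I4→R4
[23] issue I5 (ADD)
[24] I5 read-ops; issue I6 (MUL)
[25] I6 read-ops
[26] I5 finished on ADD
[27] I5→R4
[28] issue I7 (ADD)
[29] I6 finished on MUL; I7 read-ops
[30] I6→R1
[31] I7 finished on ADD
[32] I7→R0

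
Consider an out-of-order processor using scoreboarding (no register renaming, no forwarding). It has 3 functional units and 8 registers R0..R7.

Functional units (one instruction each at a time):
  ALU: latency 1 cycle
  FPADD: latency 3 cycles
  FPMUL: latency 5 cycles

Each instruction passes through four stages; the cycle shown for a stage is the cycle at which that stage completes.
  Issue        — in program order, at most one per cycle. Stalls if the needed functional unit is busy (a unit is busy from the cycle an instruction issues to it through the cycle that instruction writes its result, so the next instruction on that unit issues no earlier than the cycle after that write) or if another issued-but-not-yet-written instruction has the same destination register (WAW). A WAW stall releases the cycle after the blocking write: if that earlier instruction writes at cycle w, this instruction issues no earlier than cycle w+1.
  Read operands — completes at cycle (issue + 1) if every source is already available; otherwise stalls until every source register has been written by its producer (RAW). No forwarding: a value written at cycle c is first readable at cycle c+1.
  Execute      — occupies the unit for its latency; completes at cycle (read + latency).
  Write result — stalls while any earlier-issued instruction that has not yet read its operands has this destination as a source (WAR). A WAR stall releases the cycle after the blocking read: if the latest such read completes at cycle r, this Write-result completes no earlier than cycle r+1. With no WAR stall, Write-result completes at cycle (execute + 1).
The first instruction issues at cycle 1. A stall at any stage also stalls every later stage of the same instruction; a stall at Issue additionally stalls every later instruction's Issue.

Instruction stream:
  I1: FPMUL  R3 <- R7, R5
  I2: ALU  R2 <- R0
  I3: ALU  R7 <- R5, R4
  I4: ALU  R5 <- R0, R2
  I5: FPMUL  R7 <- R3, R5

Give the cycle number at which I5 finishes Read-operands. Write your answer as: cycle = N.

cycle = 14

t=1  I1→FPMUL
t=2  I1 RO, I2→ALU
t=3  I2 RO
t=4  I2 EX
t=5  I2 WR R2
t=6  I3→ALU
t=7  I1 EX, I3 RO
t=8  I1 WR R3, I3 EX
t=9  I3 WR R7
t=10  I4→ALU
t=11  I4 RO, I5→FPMUL
t=12  I4 EX
t=13  I4 WR R5
t=14  I5 RO
t=19  I5 EX
t=20  I5 WR R7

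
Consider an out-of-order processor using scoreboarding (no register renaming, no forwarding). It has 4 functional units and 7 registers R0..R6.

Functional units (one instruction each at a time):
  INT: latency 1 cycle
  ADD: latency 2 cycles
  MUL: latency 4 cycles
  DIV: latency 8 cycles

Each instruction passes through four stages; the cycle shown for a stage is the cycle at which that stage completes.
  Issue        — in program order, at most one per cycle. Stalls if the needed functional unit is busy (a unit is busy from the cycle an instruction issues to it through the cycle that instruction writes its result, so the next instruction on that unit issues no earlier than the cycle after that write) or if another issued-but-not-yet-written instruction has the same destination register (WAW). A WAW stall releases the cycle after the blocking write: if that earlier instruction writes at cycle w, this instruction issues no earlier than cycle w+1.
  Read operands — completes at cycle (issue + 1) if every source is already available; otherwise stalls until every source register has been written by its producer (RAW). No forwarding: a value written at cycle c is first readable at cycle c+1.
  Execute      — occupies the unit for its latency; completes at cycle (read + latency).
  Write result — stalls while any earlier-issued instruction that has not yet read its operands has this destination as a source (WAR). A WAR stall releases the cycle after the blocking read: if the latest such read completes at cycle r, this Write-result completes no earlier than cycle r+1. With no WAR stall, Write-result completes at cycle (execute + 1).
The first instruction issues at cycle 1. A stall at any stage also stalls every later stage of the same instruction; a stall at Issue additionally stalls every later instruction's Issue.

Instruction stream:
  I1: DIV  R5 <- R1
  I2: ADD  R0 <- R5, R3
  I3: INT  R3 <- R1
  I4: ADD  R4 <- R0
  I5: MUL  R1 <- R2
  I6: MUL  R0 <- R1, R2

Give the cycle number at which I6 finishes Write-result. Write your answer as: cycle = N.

  I1 | 1 | 2 | 10 | 11
  I2 | 2 | 12 | 14 | 15   RAW R5: wait I1 write@11
  I3 | 3 | 4 | 5 | 13   WAR R3: wait I2 read@12
  I4 | 16 | 17 | 19 | 20   struct: ADD busy until I2 writes@15
  I5 | 17 | 18 | 22 | 23
  I6 | 24 | 25 | 29 | 30   struct: MUL busy until I5 writes@23

cycle = 30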